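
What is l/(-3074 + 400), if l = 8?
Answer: -4/1337 ≈ -0.0029918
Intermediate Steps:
l/(-3074 + 400) = 8/(-3074 + 400) = 8/(-2674) = 8*(-1/2674) = -4/1337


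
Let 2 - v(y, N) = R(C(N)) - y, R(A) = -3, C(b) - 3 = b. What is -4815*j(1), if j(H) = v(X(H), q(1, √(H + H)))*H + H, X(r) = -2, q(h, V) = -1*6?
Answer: -19260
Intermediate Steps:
C(b) = 3 + b
q(h, V) = -6
v(y, N) = 5 + y (v(y, N) = 2 - (-3 - y) = 2 + (3 + y) = 5 + y)
j(H) = 4*H (j(H) = (5 - 2)*H + H = 3*H + H = 4*H)
-4815*j(1) = -19260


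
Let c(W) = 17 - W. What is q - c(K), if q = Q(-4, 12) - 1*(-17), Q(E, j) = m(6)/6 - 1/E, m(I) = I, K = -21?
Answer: -79/4 ≈ -19.750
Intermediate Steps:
Q(E, j) = 1 - 1/E (Q(E, j) = 6/6 - 1/E = 6*(⅙) - 1/E = 1 - 1/E)
q = 73/4 (q = (-1 - 4)/(-4) - 1*(-17) = -¼*(-5) + 17 = 5/4 + 17 = 73/4 ≈ 18.250)
q - c(K) = 73/4 - (17 - 1*(-21)) = 73/4 - (17 + 21) = 73/4 - 1*38 = 73/4 - 38 = -79/4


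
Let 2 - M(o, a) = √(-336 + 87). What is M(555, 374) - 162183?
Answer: -162181 - I*√249 ≈ -1.6218e+5 - 15.78*I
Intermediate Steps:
M(o, a) = 2 - I*√249 (M(o, a) = 2 - √(-336 + 87) = 2 - √(-249) = 2 - I*√249)
M(555, 374) - 162183 = (2 - I*√249) - 162183 = -162181 - I*√249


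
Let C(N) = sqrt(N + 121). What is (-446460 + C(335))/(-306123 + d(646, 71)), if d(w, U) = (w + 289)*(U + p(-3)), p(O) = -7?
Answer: 446460/246283 - 2*sqrt(114)/246283 ≈ 1.8127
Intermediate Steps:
C(N) = sqrt(121 + N)
d(w, U) = (-7 + U)*(289 + w) (d(w, U) = (w + 289)*(U - 7) = (289 + w)*(-7 + U) = (-7 + U)*(289 + w))
(-446460 + C(335))/(-306123 + d(646, 71)) = (-446460 + sqrt(121 + 335))/(-306123 + (-2023 - 7*646 + 289*71 + 71*646)) = (-446460 + sqrt(456))/(-306123 + (-2023 - 4522 + 20519 + 45866)) = (-446460 + 2*sqrt(114))/(-306123 + 59840) = (-446460 + 2*sqrt(114))/(-246283) = (-446460 + 2*sqrt(114))*(-1/246283) = 446460/246283 - 2*sqrt(114)/246283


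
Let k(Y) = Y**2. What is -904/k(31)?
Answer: -904/961 ≈ -0.94069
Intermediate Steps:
-904/k(31) = -904/(31**2) = -904/961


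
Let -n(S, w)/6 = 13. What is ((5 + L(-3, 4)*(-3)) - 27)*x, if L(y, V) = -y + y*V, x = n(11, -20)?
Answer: -390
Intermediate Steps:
n(S, w) = -78 (n(S, w) = -6*13 = -78)
x = -78
L(y, V) = -y + V*y
((5 + L(-3, 4)*(-3)) - 27)*x = ((5 - 3*(-1 + 4)*(-3)) - 27)*(-78) = ((5 - 3*3*(-3)) - 27)*(-78) = ((5 - 9*(-3)) - 27)*(-78) = ((5 + 27) - 27)*(-78) = (32 - 27)*(-78) = 5*(-78) = -390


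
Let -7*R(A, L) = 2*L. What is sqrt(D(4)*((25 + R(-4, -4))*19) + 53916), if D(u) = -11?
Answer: 3*sqrt(263795)/7 ≈ 220.12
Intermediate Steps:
R(A, L) = -2*L/7
sqrt(D(4)*((25 + R(-4, -4))*19) + 53916) = sqrt(-11*(25 - 2/7*(-4))*19 + 53916) = sqrt(-11*(25 + 8/7)*19 + 53916) = sqrt(-2013*19/7 + 53916) = sqrt(-11*3477/7 + 53916) = sqrt(-38247/7 + 53916) = sqrt(339165/7) = 3*sqrt(263795)/7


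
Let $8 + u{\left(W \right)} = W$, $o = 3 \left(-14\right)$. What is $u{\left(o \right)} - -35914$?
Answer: $35864$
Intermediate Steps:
$o = -42$
$u{\left(W \right)} = -8 + W$
$u{\left(o \right)} - -35914 = \left(-8 - 42\right) - -35914 = -50 + 35914 = 35864$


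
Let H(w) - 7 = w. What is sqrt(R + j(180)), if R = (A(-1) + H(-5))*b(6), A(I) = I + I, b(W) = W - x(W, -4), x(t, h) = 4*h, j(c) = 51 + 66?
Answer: 3*sqrt(13) ≈ 10.817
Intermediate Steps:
j(c) = 117
b(W) = 16 + W (b(W) = W - 4*(-4) = W - 1*(-16) = W + 16 = 16 + W)
H(w) = 7 + w
A(I) = 2*I
R = 0 (R = (2*(-1) + (7 - 5))*(16 + 6) = (-2 + 2)*22 = 0*22 = 0)
sqrt(R + j(180)) = sqrt(0 + 117) = sqrt(117) = 3*sqrt(13)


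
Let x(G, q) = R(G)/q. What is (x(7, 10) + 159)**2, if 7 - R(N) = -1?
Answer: 638401/25 ≈ 25536.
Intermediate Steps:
R(N) = 8 (R(N) = 7 - 1*(-1) = 7 + 1 = 8)
x(G, q) = 8/q
(x(7, 10) + 159)**2 = (8/10 + 159)**2 = (8*(1/10) + 159)**2 = (4/5 + 159)**2 = (799/5)**2 = 638401/25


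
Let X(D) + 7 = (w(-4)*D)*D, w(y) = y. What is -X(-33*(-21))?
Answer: 1921003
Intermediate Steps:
X(D) = -7 - 4*D**2 (X(D) = -7 + (-4*D)*D = -7 - 4*D**2)
-X(-33*(-21)) = -(-7 - 4*(-33*(-21))**2) = -(-7 - 4*693**2) = -(-7 - 4*480249) = -(-7 - 1920996) = -1*(-1921003) = 1921003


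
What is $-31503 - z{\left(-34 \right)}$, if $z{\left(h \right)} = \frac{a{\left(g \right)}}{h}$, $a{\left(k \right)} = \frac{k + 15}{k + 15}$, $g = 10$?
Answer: $- \frac{1071101}{34} \approx -31503.0$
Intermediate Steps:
$a{\left(k \right)} = 1$ ($a{\left(k \right)} = \frac{15 + k}{15 + k} = 1$)
$z{\left(h \right)} = \frac{1}{h}$ ($z{\left(h \right)} = 1 \frac{1}{h} = \frac{1}{h}$)
$-31503 - z{\left(-34 \right)} = -31503 - \frac{1}{-34} = -31503 - - \frac{1}{34} = -31503 + \frac{1}{34} = - \frac{1071101}{34}$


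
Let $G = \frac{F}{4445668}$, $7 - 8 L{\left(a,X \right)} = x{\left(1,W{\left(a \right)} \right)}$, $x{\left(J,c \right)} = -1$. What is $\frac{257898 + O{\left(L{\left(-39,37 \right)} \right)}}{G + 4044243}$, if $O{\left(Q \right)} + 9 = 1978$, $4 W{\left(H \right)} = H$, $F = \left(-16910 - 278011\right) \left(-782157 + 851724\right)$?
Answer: $\frac{1155282406156}{17958844920117} \approx 0.064329$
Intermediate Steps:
$F = -20516769207$ ($F = \left(-294921\right) 69567 = -20516769207$)
$W{\left(H \right)} = \frac{H}{4}$
$L{\left(a,X \right)} = 1$ ($L{\left(a,X \right)} = \frac{7}{8} - - \frac{1}{8} = \frac{7}{8} + \frac{1}{8} = 1$)
$O{\left(Q \right)} = 1969$ ($O{\left(Q \right)} = -9 + 1978 = 1969$)
$G = - \frac{20516769207}{4445668} \approx -4615.0$
$\frac{257898 + O{\left(L{\left(-39,37 \right)} \right)}}{G + 4044243} = \frac{257898 + 1969}{- \frac{20516769207}{4445668} + 4044243} = \frac{259867}{\frac{17958844920117}{4445668}} = 259867 \cdot \frac{4445668}{17958844920117} = \frac{1155282406156}{17958844920117}$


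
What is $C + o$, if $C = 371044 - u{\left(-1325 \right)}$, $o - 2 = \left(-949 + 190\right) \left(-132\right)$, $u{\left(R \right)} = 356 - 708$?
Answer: $471586$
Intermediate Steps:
$u{\left(R \right)} = -352$ ($u{\left(R \right)} = 356 - 708 = -352$)
$o = 100190$ ($o = 2 + \left(-949 + 190\right) \left(-132\right) = 2 - -100188 = 2 + 100188 = 100190$)
$C = 371396$ ($C = 371044 - -352 = 371044 + 352 = 371396$)
$C + o = 371396 + 100190 = 471586$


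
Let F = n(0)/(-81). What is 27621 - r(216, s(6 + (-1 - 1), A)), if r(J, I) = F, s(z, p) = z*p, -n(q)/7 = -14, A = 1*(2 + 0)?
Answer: 2237399/81 ≈ 27622.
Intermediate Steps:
A = 2 (A = 1*2 = 2)
n(q) = 98 (n(q) = -7*(-14) = 98)
s(z, p) = p*z
F = -98/81 (F = 98/(-81) = 98*(-1/81) = -98/81 ≈ -1.2099)
r(J, I) = -98/81
27621 - r(216, s(6 + (-1 - 1), A)) = 27621 - 1*(-98/81) = 27621 + 98/81 = 2237399/81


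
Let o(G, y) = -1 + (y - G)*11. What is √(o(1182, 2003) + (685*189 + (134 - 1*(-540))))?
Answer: √139169 ≈ 373.05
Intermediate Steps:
o(G, y) = -1 - 11*G + 11*y (o(G, y) = -1 + (-11*G + 11*y) = -1 - 11*G + 11*y)
√(o(1182, 2003) + (685*189 + (134 - 1*(-540)))) = √((-1 - 11*1182 + 11*2003) + (685*189 + (134 - 1*(-540)))) = √((-1 - 13002 + 22033) + (129465 + (134 + 540))) = √(9030 + (129465 + 674)) = √(9030 + 130139) = √139169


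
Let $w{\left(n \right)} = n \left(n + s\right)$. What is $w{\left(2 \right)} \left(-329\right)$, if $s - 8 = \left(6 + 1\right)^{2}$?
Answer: $-38822$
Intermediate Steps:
$s = 57$ ($s = 8 + \left(6 + 1\right)^{2} = 8 + 7^{2} = 8 + 49 = 57$)
$w{\left(n \right)} = n \left(57 + n\right)$ ($w{\left(n \right)} = n \left(n + 57\right) = n \left(57 + n\right)$)
$w{\left(2 \right)} \left(-329\right) = 2 \left(57 + 2\right) \left(-329\right) = 2 \cdot 59 \left(-329\right) = 118 \left(-329\right) = -38822$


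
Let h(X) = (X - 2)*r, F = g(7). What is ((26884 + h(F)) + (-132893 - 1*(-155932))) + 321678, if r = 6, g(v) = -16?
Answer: 371493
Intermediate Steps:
F = -16
h(X) = -12 + 6*X (h(X) = (X - 2)*6 = (-2 + X)*6 = -12 + 6*X)
((26884 + h(F)) + (-132893 - 1*(-155932))) + 321678 = ((26884 + (-12 + 6*(-16))) + (-132893 - 1*(-155932))) + 321678 = ((26884 + (-12 - 96)) + (-132893 + 155932)) + 321678 = ((26884 - 108) + 23039) + 321678 = (26776 + 23039) + 321678 = 49815 + 321678 = 371493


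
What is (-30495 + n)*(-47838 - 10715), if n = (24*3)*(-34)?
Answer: 1928911479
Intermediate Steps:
n = -2448 (n = 72*(-34) = -2448)
(-30495 + n)*(-47838 - 10715) = (-30495 - 2448)*(-47838 - 10715) = -32943*(-58553) = 1928911479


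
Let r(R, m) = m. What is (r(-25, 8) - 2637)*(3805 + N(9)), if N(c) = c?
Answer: -10027006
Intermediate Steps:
(r(-25, 8) - 2637)*(3805 + N(9)) = (8 - 2637)*(3805 + 9) = -2629*3814 = -10027006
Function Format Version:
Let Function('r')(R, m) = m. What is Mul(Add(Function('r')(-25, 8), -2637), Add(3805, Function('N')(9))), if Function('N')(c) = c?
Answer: -10027006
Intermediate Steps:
Mul(Add(Function('r')(-25, 8), -2637), Add(3805, Function('N')(9))) = Mul(Add(8, -2637), Add(3805, 9)) = Mul(-2629, 3814) = -10027006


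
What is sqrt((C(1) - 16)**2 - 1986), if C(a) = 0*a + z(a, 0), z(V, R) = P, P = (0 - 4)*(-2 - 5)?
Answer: I*sqrt(1842) ≈ 42.919*I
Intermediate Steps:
P = 28 (P = -4*(-7) = 28)
z(V, R) = 28
C(a) = 28 (C(a) = 0*a + 28 = 0 + 28 = 28)
sqrt((C(1) - 16)**2 - 1986) = sqrt((28 - 16)**2 - 1986) = sqrt(12**2 - 1986) = sqrt(144 - 1986) = sqrt(-1842) = I*sqrt(1842)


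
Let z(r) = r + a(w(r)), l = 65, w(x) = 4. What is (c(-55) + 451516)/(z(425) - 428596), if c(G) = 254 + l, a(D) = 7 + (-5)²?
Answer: -451835/428139 ≈ -1.0553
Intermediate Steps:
a(D) = 32 (a(D) = 7 + 25 = 32)
c(G) = 319 (c(G) = 254 + 65 = 319)
z(r) = 32 + r (z(r) = r + 32 = 32 + r)
(c(-55) + 451516)/(z(425) - 428596) = (319 + 451516)/((32 + 425) - 428596) = 451835/(457 - 428596) = 451835/(-428139) = 451835*(-1/428139) = -451835/428139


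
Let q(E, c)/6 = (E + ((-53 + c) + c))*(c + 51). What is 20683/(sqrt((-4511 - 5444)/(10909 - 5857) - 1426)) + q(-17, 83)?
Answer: 77184 - 41366*I*sqrt(9111417141)/7214107 ≈ 77184.0 - 547.34*I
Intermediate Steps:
q(E, c) = 6*(51 + c)*(-53 + E + 2*c) (q(E, c) = 6*((E + ((-53 + c) + c))*(c + 51)) = 6*((E + (-53 + 2*c))*(51 + c)) = 6*((-53 + E + 2*c)*(51 + c)) = 6*((51 + c)*(-53 + E + 2*c)) = 6*(51 + c)*(-53 + E + 2*c))
20683/(sqrt((-4511 - 5444)/(10909 - 5857) - 1426)) + q(-17, 83) = 20683/(sqrt((-4511 - 5444)/(10909 - 5857) - 1426)) + (-16218 + 12*83**2 + 294*83 + 306*(-17) + 6*(-17)*83) = 20683/(sqrt(-9955/5052 - 1426)) + (-16218 + 12*6889 + 24402 - 5202 - 8466) = 20683/(sqrt(-9955*1/5052 - 1426)) + (-16218 + 82668 + 24402 - 5202 - 8466) = 20683/(sqrt(-9955/5052 - 1426)) + 77184 = 20683/(sqrt(-7214107/5052)) + 77184 = 20683/((I*sqrt(9111417141)/2526)) + 77184 = 20683*(-2*I*sqrt(9111417141)/7214107) + 77184 = -41366*I*sqrt(9111417141)/7214107 + 77184 = 77184 - 41366*I*sqrt(9111417141)/7214107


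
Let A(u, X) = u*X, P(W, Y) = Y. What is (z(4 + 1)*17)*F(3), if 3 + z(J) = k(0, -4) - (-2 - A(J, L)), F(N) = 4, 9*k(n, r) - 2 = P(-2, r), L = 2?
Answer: 5372/9 ≈ 596.89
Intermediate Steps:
k(n, r) = 2/9 + r/9
A(u, X) = X*u
z(J) = -11/9 + 2*J (z(J) = -3 + ((2/9 + (⅑)*(-4)) - (-2 - 2*J)) = -3 + ((2/9 - 4/9) - (-2 - 2*J)) = -3 + (-2/9 + (2 + 2*J)) = -3 + (16/9 + 2*J) = -11/9 + 2*J)
(z(4 + 1)*17)*F(3) = ((-11/9 + 2*(4 + 1))*17)*4 = ((-11/9 + 2*5)*17)*4 = ((-11/9 + 10)*17)*4 = ((79/9)*17)*4 = (1343/9)*4 = 5372/9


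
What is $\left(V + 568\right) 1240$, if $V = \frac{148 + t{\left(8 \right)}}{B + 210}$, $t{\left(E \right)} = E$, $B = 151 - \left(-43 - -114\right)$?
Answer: $\frac{20444624}{29} \approx 7.0499 \cdot 10^{5}$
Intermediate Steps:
$B = 80$ ($B = 151 - \left(-43 + 114\right) = 151 - 71 = 80$)
$V = \frac{78}{145}$ ($V = \frac{148 + 8}{80 + 210} = \frac{156}{290} = 156 \cdot \frac{1}{290} = \frac{78}{145} \approx 0.53793$)
$\left(V + 568\right) 1240 = \left(\frac{78}{145} + 568\right) 1240 = \frac{82438}{145} \cdot 1240 = \frac{20444624}{29}$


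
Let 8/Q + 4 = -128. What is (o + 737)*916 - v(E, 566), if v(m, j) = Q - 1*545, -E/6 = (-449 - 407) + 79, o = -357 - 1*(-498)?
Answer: 26558171/33 ≈ 8.0479e+5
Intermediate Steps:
o = 141 (o = -357 + 498 = 141)
Q = -2/33 (Q = 8/(-4 - 128) = 8/(-132) = 8*(-1/132) = -2/33 ≈ -0.060606)
E = 4662 (E = -6*((-449 - 407) + 79) = -6*(-856 + 79) = -6*(-777) = 4662)
v(m, j) = -17987/33 (v(m, j) = -2/33 - 1*545 = -2/33 - 545 = -17987/33)
(o + 737)*916 - v(E, 566) = (141 + 737)*916 - 1*(-17987/33) = 878*916 + 17987/33 = 804248 + 17987/33 = 26558171/33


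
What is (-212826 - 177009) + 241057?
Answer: -148778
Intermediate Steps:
(-212826 - 177009) + 241057 = -389835 + 241057 = -148778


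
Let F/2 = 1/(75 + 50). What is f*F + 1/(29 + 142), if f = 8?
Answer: 2861/21375 ≈ 0.13385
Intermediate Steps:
F = 2/125 (F = 2/(75 + 50) = 2/125 ≈ 0.016000)
f*F + 1/(29 + 142) = 8*(2/125) + 1/(29 + 142) = 16/125 + 1/171 = 2861/21375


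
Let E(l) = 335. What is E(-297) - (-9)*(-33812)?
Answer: -303973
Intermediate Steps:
E(-297) - (-9)*(-33812) = 335 - (-9)*(-33812) = 335 - 1*304308 = 335 - 304308 = -303973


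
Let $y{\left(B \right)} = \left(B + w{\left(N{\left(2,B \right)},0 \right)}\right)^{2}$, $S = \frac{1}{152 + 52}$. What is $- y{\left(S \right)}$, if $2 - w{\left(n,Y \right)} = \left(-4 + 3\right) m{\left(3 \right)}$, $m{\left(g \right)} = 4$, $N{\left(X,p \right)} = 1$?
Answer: $- \frac{1500625}{41616} \approx -36.059$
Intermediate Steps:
$w{\left(n,Y \right)} = 6$ ($w{\left(n,Y \right)} = 2 - \left(-4 + 3\right) 4 = 2 - \left(-1\right) 4 = 2 - -4 = 2 + 4 = 6$)
$S = \frac{1}{204} \approx 0.004902$
$y{\left(B \right)} = \left(6 + B\right)^{2}$ ($y{\left(B \right)} = \left(B + 6\right)^{2} = \left(6 + B\right)^{2}$)
$- y{\left(S \right)} = - \left(6 + \frac{1}{204}\right)^{2} = - \left(\frac{1225}{204}\right)^{2} = \left(-1\right) \frac{1500625}{41616} = - \frac{1500625}{41616}$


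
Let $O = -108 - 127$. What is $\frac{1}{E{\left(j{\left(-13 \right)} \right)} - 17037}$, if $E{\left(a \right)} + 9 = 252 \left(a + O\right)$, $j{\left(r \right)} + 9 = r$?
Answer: $- \frac{1}{81810} \approx -1.2223 \cdot 10^{-5}$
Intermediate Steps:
$O = -235$
$j{\left(r \right)} = -9 + r$
$E{\left(a \right)} = -59229 + 252 a$ ($E{\left(a \right)} = -9 + 252 \left(a - 235\right) = -9 + 252 \left(-235 + a\right) = -9 + \left(-59220 + 252 a\right) = -59229 + 252 a$)
$\frac{1}{E{\left(j{\left(-13 \right)} \right)} - 17037} = \frac{1}{\left(-59229 + 252 \left(-9 - 13\right)\right) - 17037} = \frac{1}{\left(-59229 + 252 \left(-22\right)\right) - 17037} = \frac{1}{\left(-59229 - 5544\right) - 17037} = \frac{1}{-64773 - 17037} = \frac{1}{-81810} = - \frac{1}{81810}$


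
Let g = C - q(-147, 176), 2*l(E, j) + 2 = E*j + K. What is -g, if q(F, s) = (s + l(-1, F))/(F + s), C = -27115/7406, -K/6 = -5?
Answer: 1368908/107387 ≈ 12.747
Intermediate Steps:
K = 30 (K = -6*(-5) = 30)
C = -27115/7406 (C = -27115*1/7406 = -27115/7406 ≈ -3.6612)
l(E, j) = 14 + E*j/2 (l(E, j) = -1 + (E*j + 30)/2 = -1 + (30 + E*j)/2 = -1 + (15 + E*j/2) = 14 + E*j/2)
q(F, s) = (14 + s - F/2)/(F + s) (q(F, s) = (s + (14 + (½)*(-1)*F))/(F + s) = (s + (14 - F/2))/(F + s) = (14 + s - F/2)/(F + s))
g = -1368908/107387 (g = -27115/7406 - (14 + 176 - ½*(-147))/(-147 + 176) = -27115/7406 - (14 + 176 + 147/2)/29 = -27115/7406 - 527/(29*2) = -27115/7406 - 1*527/58 = -27115/7406 - 527/58 = -1368908/107387 ≈ -12.747)
-g = -1*(-1368908/107387) = 1368908/107387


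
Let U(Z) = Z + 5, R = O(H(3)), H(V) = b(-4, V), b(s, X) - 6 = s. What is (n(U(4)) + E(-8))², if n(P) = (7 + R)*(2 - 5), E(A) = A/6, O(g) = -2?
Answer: 2401/9 ≈ 266.78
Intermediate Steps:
b(s, X) = 6 + s
H(V) = 2 (H(V) = 6 - 4 = 2)
R = -2
U(Z) = 5 + Z
E(A) = A/6 (E(A) = A*(⅙) = A/6)
n(P) = -15 (n(P) = (7 - 2)*(2 - 5) = 5*(-3) = -15)
(n(U(4)) + E(-8))² = (-15 + (⅙)*(-8))² = (-15 - 4/3)² = (-49/3)² = 2401/9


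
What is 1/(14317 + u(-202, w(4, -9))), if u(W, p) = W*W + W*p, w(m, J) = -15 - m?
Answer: 1/58959 ≈ 1.6961e-5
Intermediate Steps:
u(W, p) = W² + W*p
1/(14317 + u(-202, w(4, -9))) = 1/(14317 - 202*(-202 + (-15 - 1*4))) = 1/(14317 - 202*(-202 + (-15 - 4))) = 1/(14317 - 202*(-202 - 19)) = 1/(14317 - 202*(-221)) = 1/(14317 + 44642) = 1/58959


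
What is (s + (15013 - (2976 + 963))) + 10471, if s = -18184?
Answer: 3361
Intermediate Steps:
(s + (15013 - (2976 + 963))) + 10471 = (-18184 + (15013 - (2976 + 963))) + 10471 = (-18184 + (15013 - 1*3939)) + 10471 = (-18184 + (15013 - 3939)) + 10471 = (-18184 + 11074) + 10471 = -7110 + 10471 = 3361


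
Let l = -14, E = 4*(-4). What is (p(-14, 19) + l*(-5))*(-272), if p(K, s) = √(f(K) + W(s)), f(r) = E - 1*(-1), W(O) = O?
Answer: -19584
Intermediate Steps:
E = -16
f(r) = -15 (f(r) = -16 - 1*(-1) = -16 + 1 = -15)
p(K, s) = √(-15 + s)
(p(-14, 19) + l*(-5))*(-272) = (√(-15 + 19) - 14*(-5))*(-272) = (√4 + 70)*(-272) = (2 + 70)*(-272) = 72*(-272) = -19584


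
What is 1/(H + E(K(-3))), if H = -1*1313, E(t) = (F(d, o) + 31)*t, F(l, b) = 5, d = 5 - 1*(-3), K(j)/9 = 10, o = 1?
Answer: 1/1927 ≈ 0.00051894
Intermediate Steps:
K(j) = 90 (K(j) = 9*10 = 90)
d = 8 (d = 5 + 3 = 8)
E(t) = 36*t (E(t) = (5 + 31)*t = 36*t)
H = -1313
1/(H + E(K(-3))) = 1/(-1313 + 36*90) = 1/(-1313 + 3240) = 1/1927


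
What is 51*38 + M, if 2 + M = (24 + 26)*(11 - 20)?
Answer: 1486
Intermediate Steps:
M = -452 (M = -2 + (24 + 26)*(11 - 20) = -2 + 50*(-9) = -2 - 450 = -452)
51*38 + M = 51*38 - 452 = 1938 - 452 = 1486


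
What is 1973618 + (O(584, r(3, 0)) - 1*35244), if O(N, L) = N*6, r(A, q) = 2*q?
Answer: 1941878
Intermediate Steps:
O(N, L) = 6*N
1973618 + (O(584, r(3, 0)) - 1*35244) = 1973618 + (6*584 - 1*35244) = 1973618 + (3504 - 35244) = 1973618 - 31740 = 1941878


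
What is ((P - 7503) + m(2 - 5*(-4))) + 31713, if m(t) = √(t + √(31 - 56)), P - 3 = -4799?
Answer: 19414 + √(22 + 5*I) ≈ 19419.0 + 0.52964*I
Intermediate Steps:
P = -4796 (P = 3 - 4799 = -4796)
m(t) = √(t + 5*I) (m(t) = √(t + √(-25)) = √(t + 5*I))
((P - 7503) + m(2 - 5*(-4))) + 31713 = ((-4796 - 7503) + √((2 - 5*(-4)) + 5*I)) + 31713 = (-12299 + √((2 + 20) + 5*I)) + 31713 = (-12299 + √(22 + 5*I)) + 31713 = 19414 + √(22 + 5*I)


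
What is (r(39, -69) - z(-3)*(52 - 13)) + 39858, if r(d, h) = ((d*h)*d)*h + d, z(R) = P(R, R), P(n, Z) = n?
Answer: 7281495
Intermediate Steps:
z(R) = R
r(d, h) = d + d²*h² (r(d, h) = (h*d²)*h + d = d²*h² + d = d + d²*h²)
(r(39, -69) - z(-3)*(52 - 13)) + 39858 = (39*(1 + 39*(-69)²) - (-3)*(52 - 13)) + 39858 = (39*(1 + 39*4761) - (-3)*39) + 39858 = (39*(1 + 185679) - 1*(-117)) + 39858 = (39*185680 + 117) + 39858 = (7241520 + 117) + 39858 = 7241637 + 39858 = 7281495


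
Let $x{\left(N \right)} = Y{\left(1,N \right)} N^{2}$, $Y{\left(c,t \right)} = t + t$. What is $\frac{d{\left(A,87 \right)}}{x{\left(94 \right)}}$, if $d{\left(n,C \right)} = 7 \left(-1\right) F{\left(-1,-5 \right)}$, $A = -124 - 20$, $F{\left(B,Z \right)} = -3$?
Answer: $\frac{21}{1661168} \approx 1.2642 \cdot 10^{-5}$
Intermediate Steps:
$Y{\left(c,t \right)} = 2 t$
$A = -144$ ($A = -124 - 20 = -144$)
$d{\left(n,C \right)} = 21$ ($d{\left(n,C \right)} = 7 \left(-1\right) \left(-3\right) = \left(-7\right) \left(-3\right) = 21$)
$x{\left(N \right)} = 2 N^{3}$ ($x{\left(N \right)} = 2 N N^{2} = 2 N^{3}$)
$\frac{d{\left(A,87 \right)}}{x{\left(94 \right)}} = \frac{21}{2 \cdot 94^{3}} = \frac{21}{2 \cdot 830584} = \frac{21}{1661168}$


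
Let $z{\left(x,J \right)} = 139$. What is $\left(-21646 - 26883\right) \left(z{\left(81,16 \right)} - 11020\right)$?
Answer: $528044049$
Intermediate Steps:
$\left(-21646 - 26883\right) \left(z{\left(81,16 \right)} - 11020\right) = \left(-21646 - 26883\right) \left(139 - 11020\right) = \left(-48529\right) \left(-10881\right) = 528044049$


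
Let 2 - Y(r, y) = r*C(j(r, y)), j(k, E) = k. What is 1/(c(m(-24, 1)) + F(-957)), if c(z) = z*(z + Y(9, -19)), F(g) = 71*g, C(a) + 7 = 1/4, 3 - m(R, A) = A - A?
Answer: -4/270999 ≈ -1.4760e-5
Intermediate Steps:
m(R, A) = 3 (m(R, A) = 3 - (A - A) = 3 - 1*0 = 3 + 0 = 3)
C(a) = -27/4 (C(a) = -7 + 1/4 = -7 + ¼ = -27/4)
Y(r, y) = 2 + 27*r/4 (Y(r, y) = 2 - r*(-27)/4 = 2 - (-27)*r/4 = 2 + 27*r/4)
c(z) = z*(251/4 + z) (c(z) = z*(z + (2 + (27/4)*9)) = z*(z + (2 + 243/4)) = z*(z + 251/4) = z*(251/4 + z))
1/(c(m(-24, 1)) + F(-957)) = 1/((¼)*3*(251 + 4*3) + 71*(-957)) = 1/((¼)*3*(251 + 12) - 67947) = 1/((¼)*3*263 - 67947) = 1/(789/4 - 67947) = 1/(-270999/4) = -4/270999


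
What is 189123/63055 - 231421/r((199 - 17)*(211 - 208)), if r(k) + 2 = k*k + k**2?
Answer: 19633711027/7519056530 ≈ 2.6112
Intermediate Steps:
r(k) = -2 + 2*k**2 (r(k) = -2 + (k*k + k**2) = -2 + (k**2 + k**2) = -2 + 2*k**2)
189123/63055 - 231421/r((199 - 17)*(211 - 208)) = 189123/63055 - 231421/(-2 + 2*((199 - 17)*(211 - 208))**2) = 189123*(1/63055) - 231421/(-2 + 2*(182*3)**2) = 189123/63055 - 231421/(-2 + 2*546**2) = 189123/63055 - 231421/(-2 + 2*298116) = 189123/63055 - 231421/(-2 + 596232) = 189123/63055 - 231421/596230 = 19633711027/7519056530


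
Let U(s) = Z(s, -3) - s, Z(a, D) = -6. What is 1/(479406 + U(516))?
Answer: 1/478884 ≈ 2.0882e-6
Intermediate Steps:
U(s) = -6 - s
1/(479406 + U(516)) = 1/(479406 + (-6 - 1*516)) = 1/(479406 + (-6 - 516)) = 1/(479406 - 522) = 1/478884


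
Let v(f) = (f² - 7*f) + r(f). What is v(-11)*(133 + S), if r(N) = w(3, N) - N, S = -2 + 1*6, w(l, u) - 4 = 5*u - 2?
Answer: 21372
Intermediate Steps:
w(l, u) = 2 + 5*u (w(l, u) = 4 + (5*u - 2) = 4 + (-2 + 5*u) = 2 + 5*u)
S = 4 (S = -2 + 6 = 4)
r(N) = 2 + 4*N (r(N) = (2 + 5*N) - N = 2 + 4*N)
v(f) = 2 + f² - 3*f (v(f) = (f² - 7*f) + (2 + 4*f) = 2 + f² - 3*f)
v(-11)*(133 + S) = (2 + (-11)² - 3*(-11))*(133 + 4) = (2 + 121 + 33)*137 = 156*137 = 21372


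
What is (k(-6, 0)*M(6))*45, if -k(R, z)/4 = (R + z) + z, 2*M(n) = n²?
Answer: 19440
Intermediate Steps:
M(n) = n²/2
k(R, z) = -8*z - 4*R (k(R, z) = -4*((R + z) + z) = -4*(R + 2*z) = -8*z - 4*R)
(k(-6, 0)*M(6))*45 = ((-8*0 - 4*(-6))*((½)*6²))*45 = ((0 + 24)*((½)*36))*45 = (24*18)*45 = 432*45 = 19440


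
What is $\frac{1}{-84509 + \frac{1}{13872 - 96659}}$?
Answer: $- \frac{82787}{6996246584} \approx -1.1833 \cdot 10^{-5}$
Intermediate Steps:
$\frac{1}{-84509 + \frac{1}{13872 - 96659}} = \frac{1}{-84509 + \frac{1}{-82787}} = \frac{1}{-84509 - \frac{1}{82787}} = \frac{1}{- \frac{6996246584}{82787}} = - \frac{82787}{6996246584}$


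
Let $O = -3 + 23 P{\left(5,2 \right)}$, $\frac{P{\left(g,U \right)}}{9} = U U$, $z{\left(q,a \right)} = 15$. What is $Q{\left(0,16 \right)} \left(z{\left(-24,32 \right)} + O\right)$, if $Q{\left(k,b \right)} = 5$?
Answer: $4200$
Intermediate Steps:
$P{\left(g,U \right)} = 9 U^{2}$ ($P{\left(g,U \right)} = 9 U U = 9 U^{2}$)
$O = 825$ ($O = -3 + 23 \cdot 9 \cdot 2^{2} = -3 + 23 \cdot 9 \cdot 4 = -3 + 23 \cdot 36 = -3 + 828 = 825$)
$Q{\left(0,16 \right)} \left(z{\left(-24,32 \right)} + O\right) = 5 \left(15 + 825\right) = 5 \cdot 840 = 4200$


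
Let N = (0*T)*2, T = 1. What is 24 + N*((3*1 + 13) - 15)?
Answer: 24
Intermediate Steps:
N = 0 (N = (0*1)*2 = 0*2 = 0)
24 + N*((3*1 + 13) - 15) = 24 + 0*((3*1 + 13) - 15) = 24 + 0*((3 + 13) - 15) = 24 + 0*(16 - 15) = 24 + 0*1 = 24 + 0 = 24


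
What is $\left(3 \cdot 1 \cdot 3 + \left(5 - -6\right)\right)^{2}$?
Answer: $400$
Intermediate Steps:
$\left(3 \cdot 1 \cdot 3 + \left(5 - -6\right)\right)^{2} = \left(3 \cdot 3 + \left(5 + 6\right)\right)^{2} = \left(9 + 11\right)^{2} = 20^{2} = 400$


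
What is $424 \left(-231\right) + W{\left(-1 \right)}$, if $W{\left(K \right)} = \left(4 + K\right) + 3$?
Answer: $-97938$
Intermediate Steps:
$W{\left(K \right)} = 7 + K$
$424 \left(-231\right) + W{\left(-1 \right)} = 424 \left(-231\right) + \left(7 - 1\right) = -97944 + 6 = -97938$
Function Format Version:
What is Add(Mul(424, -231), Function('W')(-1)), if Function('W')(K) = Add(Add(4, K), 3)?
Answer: -97938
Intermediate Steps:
Function('W')(K) = Add(7, K)
Add(Mul(424, -231), Function('W')(-1)) = Add(Mul(424, -231), Add(7, -1)) = Add(-97944, 6) = -97938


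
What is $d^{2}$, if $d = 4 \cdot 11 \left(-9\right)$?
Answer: $156816$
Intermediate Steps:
$d = -396$ ($d = 44 \left(-9\right) = -396$)
$d^{2} = \left(-396\right)^{2} = 156816$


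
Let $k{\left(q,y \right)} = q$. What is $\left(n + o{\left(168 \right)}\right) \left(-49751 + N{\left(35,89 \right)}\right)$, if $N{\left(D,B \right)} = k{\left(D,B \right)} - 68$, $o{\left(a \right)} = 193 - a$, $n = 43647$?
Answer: $-2174166848$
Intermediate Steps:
$N{\left(D,B \right)} = -68 + D$ ($N{\left(D,B \right)} = D - 68 = -68 + D$)
$\left(n + o{\left(168 \right)}\right) \left(-49751 + N{\left(35,89 \right)}\right) = \left(43647 + \left(193 - 168\right)\right) \left(-49751 + \left(-68 + 35\right)\right) = \left(43647 + \left(193 - 168\right)\right) \left(-49751 - 33\right) = \left(43647 + 25\right) \left(-49784\right) = 43672 \left(-49784\right) = -2174166848$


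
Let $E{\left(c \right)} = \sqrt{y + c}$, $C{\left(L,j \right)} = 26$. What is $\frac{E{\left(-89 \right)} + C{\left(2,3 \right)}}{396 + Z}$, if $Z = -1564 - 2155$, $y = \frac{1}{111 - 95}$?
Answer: $- \frac{26}{3323} - \frac{i \sqrt{1423}}{13292} \approx -0.0078243 - 0.002838 i$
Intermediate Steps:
$y = \frac{1}{16} \approx 0.0625$
$Z = -3719$ ($Z = -1564 - 2155 = -3719$)
$E{\left(c \right)} = \sqrt{\frac{1}{16} + c}$
$\frac{E{\left(-89 \right)} + C{\left(2,3 \right)}}{396 + Z} = \frac{\frac{\sqrt{1 + 16 \left(-89\right)}}{4} + 26}{396 - 3719} = \frac{\frac{\sqrt{1 - 1424}}{4} + 26}{-3323} = \left(\frac{\sqrt{-1423}}{4} + 26\right) \left(- \frac{1}{3323}\right) = \left(\frac{i \sqrt{1423}}{4} + 26\right) \left(- \frac{1}{3323}\right) = \left(26 + \frac{i \sqrt{1423}}{4}\right) \left(- \frac{1}{3323}\right) = - \frac{26}{3323} - \frac{i \sqrt{1423}}{13292}$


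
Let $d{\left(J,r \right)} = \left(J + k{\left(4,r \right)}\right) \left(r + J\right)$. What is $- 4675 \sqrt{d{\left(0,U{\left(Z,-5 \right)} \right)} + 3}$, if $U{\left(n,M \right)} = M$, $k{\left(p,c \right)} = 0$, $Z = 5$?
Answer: $- 4675 \sqrt{3} \approx -8097.3$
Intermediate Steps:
$d{\left(J,r \right)} = J \left(J + r\right)$ ($d{\left(J,r \right)} = \left(J + 0\right) \left(r + J\right) = J \left(J + r\right)$)
$- 4675 \sqrt{d{\left(0,U{\left(Z,-5 \right)} \right)} + 3} = - 4675 \sqrt{0 \left(0 - 5\right) + 3} = - 4675 \sqrt{0 \left(-5\right) + 3} = - 4675 \sqrt{0 + 3} = - 4675 \sqrt{3}$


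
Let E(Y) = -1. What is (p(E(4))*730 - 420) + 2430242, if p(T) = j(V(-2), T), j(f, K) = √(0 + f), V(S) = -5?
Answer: 2429822 + 730*I*√5 ≈ 2.4298e+6 + 1632.3*I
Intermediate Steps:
j(f, K) = √f
p(T) = I*√5 (p(T) = √(-5) = I*√5)
(p(E(4))*730 - 420) + 2430242 = ((I*√5)*730 - 420) + 2430242 = (730*I*√5 - 420) + 2430242 = (-420 + 730*I*√5) + 2430242 = 2429822 + 730*I*√5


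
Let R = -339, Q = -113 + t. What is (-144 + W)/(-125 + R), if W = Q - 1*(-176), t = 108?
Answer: -27/464 ≈ -0.058190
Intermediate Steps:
Q = -5 (Q = -113 + 108 = -5)
W = 171 (W = -5 - 1*(-176) = -5 + 176 = 171)
(-144 + W)/(-125 + R) = (-144 + 171)/(-125 - 339) = 27/(-464) = 27*(-1/464) = -27/464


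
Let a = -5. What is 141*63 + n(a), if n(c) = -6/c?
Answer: 44421/5 ≈ 8884.2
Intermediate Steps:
141*63 + n(a) = 141*63 - 6/(-5) = 8883 - 6*(-1/5) = 8883 + 6/5 = 44421/5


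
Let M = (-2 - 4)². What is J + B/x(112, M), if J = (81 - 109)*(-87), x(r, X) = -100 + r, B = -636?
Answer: 2383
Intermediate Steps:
M = 36 (M = (-6)² = 36)
J = 2436 (J = -28*(-87) = 2436)
J + B/x(112, M) = 2436 - 636/(-100 + 112) = 2436 - 636/12 = 2436 - 636*1/12 = 2436 - 53 = 2383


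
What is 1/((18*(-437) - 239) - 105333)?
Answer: -1/113438 ≈ -8.8154e-6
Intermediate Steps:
1/((18*(-437) - 239) - 105333) = 1/((-7866 - 239) - 105333) = 1/(-8105 - 105333) = 1/(-113438) = -1/113438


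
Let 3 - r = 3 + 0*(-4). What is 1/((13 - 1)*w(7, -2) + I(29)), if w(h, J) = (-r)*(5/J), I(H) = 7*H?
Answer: 1/203 ≈ 0.0049261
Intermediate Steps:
r = 0 (r = 3 - (3 + 0*(-4)) = 3 - (3 + 0) = 3 - 1*3 = 3 - 3 = 0)
w(h, J) = 0 (w(h, J) = (-1*0)*(5/J) = 0*(5/J) = 0)
1/((13 - 1)*w(7, -2) + I(29)) = 1/((13 - 1)*0 + 7*29) = 1/(12*0 + 203) = 1/(0 + 203) = 1/203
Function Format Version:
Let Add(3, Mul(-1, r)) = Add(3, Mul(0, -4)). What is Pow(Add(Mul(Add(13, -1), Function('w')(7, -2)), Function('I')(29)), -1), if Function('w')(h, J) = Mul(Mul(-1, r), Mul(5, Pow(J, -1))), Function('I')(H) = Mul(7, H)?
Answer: Rational(1, 203) ≈ 0.0049261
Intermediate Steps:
r = 0 (r = Add(3, Mul(-1, Add(3, Mul(0, -4)))) = Add(3, Mul(-1, Add(3, 0))) = Add(3, Mul(-1, 3)) = Add(3, -3) = 0)
Function('w')(h, J) = 0 (Function('w')(h, J) = Mul(Mul(-1, 0), Mul(5, Pow(J, -1))) = Mul(0, Mul(5, Pow(J, -1))) = 0)
Pow(Add(Mul(Add(13, -1), Function('w')(7, -2)), Function('I')(29)), -1) = Pow(Add(Mul(Add(13, -1), 0), Mul(7, 29)), -1) = Pow(Add(Mul(12, 0), 203), -1) = Pow(Add(0, 203), -1) = Pow(203, -1) = Rational(1, 203)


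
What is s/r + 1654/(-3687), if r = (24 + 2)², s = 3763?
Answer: 12756077/2492412 ≈ 5.1180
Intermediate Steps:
r = 676 (r = 26² = 676)
s/r + 1654/(-3687) = 3763/676 + 1654/(-3687) = 3763*(1/676) + 1654*(-1/3687) = 3763/676 - 1654/3687 = 12756077/2492412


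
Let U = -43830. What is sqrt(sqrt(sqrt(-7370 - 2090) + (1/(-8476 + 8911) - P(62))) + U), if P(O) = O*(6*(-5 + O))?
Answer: sqrt(-8293731750 + 435*sqrt(435)*sqrt(-9223739 + 870*I*sqrt(2365)))/435 ≈ 0.34777 + 209.36*I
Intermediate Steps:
P(O) = O*(-30 + 6*O)
sqrt(sqrt(sqrt(-7370 - 2090) + (1/(-8476 + 8911) - P(62))) + U) = sqrt(sqrt(sqrt(-7370 - 2090) + (1/(-8476 + 8911) - 6*62*(-5 + 62))) - 43830) = sqrt(sqrt(sqrt(-9460) + (1/435 - 6*62*57)) - 43830) = sqrt(sqrt(2*I*sqrt(2365) + (1/435 - 1*21204)) - 43830) = sqrt(sqrt(2*I*sqrt(2365) + (1/435 - 21204)) - 43830) = sqrt(sqrt(2*I*sqrt(2365) - 9223739/435) - 43830) = sqrt(sqrt(-9223739/435 + 2*I*sqrt(2365)) - 43830) = sqrt(-43830 + sqrt(-9223739/435 + 2*I*sqrt(2365)))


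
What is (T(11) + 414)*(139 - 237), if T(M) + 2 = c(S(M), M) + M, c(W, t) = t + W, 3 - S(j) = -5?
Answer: -43316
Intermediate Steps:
S(j) = 8 (S(j) = 3 - 1*(-5) = 3 + 5 = 8)
c(W, t) = W + t
T(M) = 6 + 2*M (T(M) = -2 + ((8 + M) + M) = -2 + (8 + 2*M) = 6 + 2*M)
(T(11) + 414)*(139 - 237) = ((6 + 2*11) + 414)*(139 - 237) = ((6 + 22) + 414)*(-98) = (28 + 414)*(-98) = 442*(-98) = -43316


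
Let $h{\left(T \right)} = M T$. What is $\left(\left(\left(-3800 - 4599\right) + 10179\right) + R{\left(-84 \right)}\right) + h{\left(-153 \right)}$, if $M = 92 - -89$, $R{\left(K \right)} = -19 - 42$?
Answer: $-25974$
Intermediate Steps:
$R{\left(K \right)} = -61$
$M = 181$ ($M = 92 + 89 = 181$)
$h{\left(T \right)} = 181 T$
$\left(\left(\left(-3800 - 4599\right) + 10179\right) + R{\left(-84 \right)}\right) + h{\left(-153 \right)} = \left(\left(\left(-3800 - 4599\right) + 10179\right) - 61\right) + 181 \left(-153\right) = \left(\left(-8399 + 10179\right) - 61\right) - 27693 = \left(1780 - 61\right) - 27693 = 1719 - 27693 = -25974$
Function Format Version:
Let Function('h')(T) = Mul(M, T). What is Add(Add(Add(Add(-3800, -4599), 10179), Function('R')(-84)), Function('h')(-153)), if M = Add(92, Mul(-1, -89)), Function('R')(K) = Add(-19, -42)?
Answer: -25974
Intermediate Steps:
Function('R')(K) = -61
M = 181 (M = Add(92, 89) = 181)
Function('h')(T) = Mul(181, T)
Add(Add(Add(Add(-3800, -4599), 10179), Function('R')(-84)), Function('h')(-153)) = Add(Add(Add(Add(-3800, -4599), 10179), -61), Mul(181, -153)) = Add(Add(Add(-8399, 10179), -61), -27693) = Add(Add(1780, -61), -27693) = Add(1719, -27693) = -25974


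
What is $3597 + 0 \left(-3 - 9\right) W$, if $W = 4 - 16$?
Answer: $3597$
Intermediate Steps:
$W = -12$ ($W = 4 - 16 = -12$)
$3597 + 0 \left(-3 - 9\right) W = 3597 + 0 \left(-3 - 9\right) \left(-12\right) = 3597 + 0 \left(-12\right) \left(-12\right) = 3597 + 0 \left(-12\right) = 3597 + 0 = 3597$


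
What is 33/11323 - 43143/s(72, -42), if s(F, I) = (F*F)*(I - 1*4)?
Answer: 165459167/900042624 ≈ 0.18383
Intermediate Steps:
s(F, I) = F²*(-4 + I) (s(F, I) = F²*(I - 4) = F²*(-4 + I))
33/11323 - 43143/s(72, -42) = 33/11323 - 43143*1/(5184*(-4 - 42)) = 33*(1/11323) - 43143/(5184*(-46)) = 33/11323 - 43143/(-238464) = 33/11323 - 43143*(-1/238464) = 33/11323 + 14381/79488 = 165459167/900042624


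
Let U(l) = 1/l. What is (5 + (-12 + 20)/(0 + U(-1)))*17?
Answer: -51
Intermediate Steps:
U(l) = 1/l
(5 + (-12 + 20)/(0 + U(-1)))*17 = (5 + (-12 + 20)/(0 + 1/(-1)))*17 = (5 + 8/(0 - 1))*17 = (5 + 8/(-1))*17 = (5 + 8*(-1))*17 = (5 - 8)*17 = -3*17 = -51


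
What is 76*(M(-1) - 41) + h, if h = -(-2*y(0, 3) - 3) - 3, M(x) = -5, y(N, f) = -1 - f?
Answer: -3504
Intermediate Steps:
h = -8 (h = -(-2*(-1 - 1*3) - 3) - 3 = -(-2*(-1 - 3) - 3) - 3 = -(-2*(-4) - 3) - 3 = -(8 - 3) - 3 = -1*5 - 3 = -5 - 3 = -8)
76*(M(-1) - 41) + h = 76*(-5 - 41) - 8 = 76*(-46) - 8 = -3496 - 8 = -3504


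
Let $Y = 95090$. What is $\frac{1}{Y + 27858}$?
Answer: $\frac{1}{122948} \approx 8.1335 \cdot 10^{-6}$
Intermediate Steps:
$\frac{1}{Y + 27858} = \frac{1}{95090 + 27858} = \frac{1}{122948}$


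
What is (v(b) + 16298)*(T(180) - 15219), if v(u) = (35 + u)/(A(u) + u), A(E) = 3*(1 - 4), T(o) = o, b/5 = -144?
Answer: -6618233339/27 ≈ -2.4512e+8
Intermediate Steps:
b = -720 (b = 5*(-144) = -720)
A(E) = -9 (A(E) = 3*(-3) = -9)
v(u) = (35 + u)/(-9 + u)
(v(b) + 16298)*(T(180) - 15219) = ((35 - 720)/(-9 - 720) + 16298)*(180 - 15219) = (-685/(-729) + 16298)*(-15039) = (-1/729*(-685) + 16298)*(-15039) = (685/729 + 16298)*(-15039) = (11881927/729)*(-15039) = -6618233339/27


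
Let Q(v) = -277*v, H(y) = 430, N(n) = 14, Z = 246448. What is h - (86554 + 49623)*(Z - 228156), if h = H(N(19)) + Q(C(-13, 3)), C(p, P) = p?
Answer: -2490945653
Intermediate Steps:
h = 4031 (h = 430 - 277*(-13) = 430 + 3601 = 4031)
h - (86554 + 49623)*(Z - 228156) = 4031 - (86554 + 49623)*(246448 - 228156) = 4031 - 136177*18292 = 4031 - 1*2490949684 = 4031 - 2490949684 = -2490945653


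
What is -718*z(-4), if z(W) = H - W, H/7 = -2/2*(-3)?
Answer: -17950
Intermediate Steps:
H = 21 (H = 7*(-2/2*(-3)) = 7*(-2*½*(-3)) = 7*(-1*(-3)) = 7*3 = 21)
z(W) = 21 - W
-718*z(-4) = -718*(21 - 1*(-4)) = -718*(21 + 4) = -718*25 = -17950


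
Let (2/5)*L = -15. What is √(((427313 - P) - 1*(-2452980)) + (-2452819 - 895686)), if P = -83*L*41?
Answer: I*√2383298/2 ≈ 771.9*I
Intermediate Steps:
L = -75/2 (L = (5/2)*(-15) = -75/2 ≈ -37.500)
P = 255225/2 (P = -83*(-75/2)*41 = (6225/2)*41 = 255225/2 ≈ 1.2761e+5)
√(((427313 - P) - 1*(-2452980)) + (-2452819 - 895686)) = √(((427313 - 1*255225/2) - 1*(-2452980)) + (-2452819 - 895686)) = √(((427313 - 255225/2) + 2452980) - 3348505) = √((599401/2 + 2452980) - 3348505) = √(5505361/2 - 3348505) = √(-1191649/2) = I*√2383298/2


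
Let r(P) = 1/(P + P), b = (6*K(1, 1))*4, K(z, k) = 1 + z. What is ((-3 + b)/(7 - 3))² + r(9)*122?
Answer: 19201/144 ≈ 133.34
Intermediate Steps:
b = 48 (b = (6*(1 + 1))*4 = (6*2)*4 = 12*4 = 48)
r(P) = 1/(2*P)
((-3 + b)/(7 - 3))² + r(9)*122 = ((-3 + 48)/(7 - 3))² + ((½)/9)*122 = (45/4)² + ((½)*(⅑))*122 = (45*(¼))² + (1/18)*122 = (45/4)² + 61/9 = 2025/16 + 61/9 = 19201/144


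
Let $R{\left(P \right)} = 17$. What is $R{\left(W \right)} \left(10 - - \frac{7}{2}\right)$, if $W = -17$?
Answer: $\frac{459}{2} \approx 229.5$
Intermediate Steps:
$R{\left(W \right)} \left(10 - - \frac{7}{2}\right) = 17 \left(10 - - \frac{7}{2}\right) = 17 \left(10 + \frac{7}{2}\right) = 17 \cdot \frac{27}{2} = \frac{459}{2}$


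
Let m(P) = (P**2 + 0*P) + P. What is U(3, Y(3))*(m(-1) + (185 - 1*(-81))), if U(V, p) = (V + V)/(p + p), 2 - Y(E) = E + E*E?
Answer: -399/5 ≈ -79.800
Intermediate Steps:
Y(E) = 2 - E - E**2 (Y(E) = 2 - (E + E*E) = 2 - (E + E**2) = 2 + (-E - E**2) = 2 - E - E**2)
U(V, p) = V/p (U(V, p) = (2*V)/((2*p)) = (2*V)*(1/(2*p)) = V/p)
m(P) = P + P**2 (m(P) = (P**2 + 0) + P = P**2 + P = P + P**2)
U(3, Y(3))*(m(-1) + (185 - 1*(-81))) = (3/(2 - 1*3 - 1*3**2))*(-(1 - 1) + (185 - 1*(-81))) = (3/(2 - 3 - 1*9))*(-1*0 + (185 + 81)) = (3/(2 - 3 - 9))*(0 + 266) = (3/(-10))*266 = (3*(-1/10))*266 = -3/10*266 = -399/5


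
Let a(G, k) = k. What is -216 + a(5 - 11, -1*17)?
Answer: -233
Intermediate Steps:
-216 + a(5 - 11, -1*17) = -216 - 1*17 = -216 - 17 = -233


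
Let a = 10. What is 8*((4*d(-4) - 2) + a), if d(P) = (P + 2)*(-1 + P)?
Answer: 384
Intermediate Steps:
d(P) = (-1 + P)*(2 + P) (d(P) = (2 + P)*(-1 + P) = (-1 + P)*(2 + P))
8*((4*d(-4) - 2) + a) = 8*((4*(-2 - 4 + (-4)²) - 2) + 10) = 8*((4*(-2 - 4 + 16) - 2) + 10) = 8*((4*10 - 2) + 10) = 8*((40 - 2) + 10) = 8*(38 + 10) = 8*48 = 384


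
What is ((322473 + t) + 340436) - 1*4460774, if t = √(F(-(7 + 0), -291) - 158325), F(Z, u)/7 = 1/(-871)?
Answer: -3797865 + I*√120111842422/871 ≈ -3.7979e+6 + 397.9*I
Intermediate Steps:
F(Z, u) = -7/871 (F(Z, u) = 7/(-871) = 7*(-1/871) = -7/871)
t = I*√120111842422/871 (t = √(-7/871 - 158325) = √(-137901082/871) = I*√120111842422/871 ≈ 397.9*I)
((322473 + t) + 340436) - 1*4460774 = ((322473 + I*√120111842422/871) + 340436) - 1*4460774 = (662909 + I*√120111842422/871) - 4460774 = -3797865 + I*√120111842422/871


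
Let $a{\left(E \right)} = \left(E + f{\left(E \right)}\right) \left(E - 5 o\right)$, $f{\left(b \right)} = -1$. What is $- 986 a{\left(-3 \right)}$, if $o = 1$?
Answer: $-31552$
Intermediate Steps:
$a{\left(E \right)} = \left(-1 + E\right) \left(-5 + E\right)$ ($a{\left(E \right)} = \left(E - 1\right) \left(E - 5\right) = \left(-1 + E\right) \left(E - 5\right) = \left(-1 + E\right) \left(-5 + E\right)$)
$- 986 a{\left(-3 \right)} = - 986 \left(5 + \left(-3\right)^{2} - -18\right) = - 986 \left(5 + 9 + 18\right) = \left(-986\right) 32 = -31552$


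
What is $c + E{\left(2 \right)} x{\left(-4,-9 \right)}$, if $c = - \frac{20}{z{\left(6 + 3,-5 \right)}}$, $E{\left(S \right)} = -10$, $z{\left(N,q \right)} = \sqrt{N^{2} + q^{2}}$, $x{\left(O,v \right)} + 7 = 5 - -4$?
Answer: $-20 - \frac{10 \sqrt{106}}{53} \approx -21.943$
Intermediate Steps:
$x{\left(O,v \right)} = 2$ ($x{\left(O,v \right)} = -7 + \left(5 - -4\right) = -7 + \left(5 + 4\right) = -7 + 9 = 2$)
$c = - \frac{10 \sqrt{106}}{53}$ ($c = - \frac{20}{\sqrt{\left(6 + 3\right)^{2} + \left(-5\right)^{2}}} = - \frac{20}{\sqrt{9^{2} + 25}} = - \frac{20}{\sqrt{81 + 25}} = - \frac{20}{\sqrt{106}} = - 20 \frac{\sqrt{106}}{106} = - \frac{10 \sqrt{106}}{53} \approx -1.9426$)
$c + E{\left(2 \right)} x{\left(-4,-9 \right)} = - \frac{10 \sqrt{106}}{53} - 20 = -20 - \frac{10 \sqrt{106}}{53}$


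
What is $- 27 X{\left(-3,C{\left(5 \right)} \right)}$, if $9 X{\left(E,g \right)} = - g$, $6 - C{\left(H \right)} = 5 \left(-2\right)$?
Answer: $48$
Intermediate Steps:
$C{\left(H \right)} = 16$ ($C{\left(H \right)} = 6 - 5 \left(-2\right) = 6 - -10 = 6 + 10 = 16$)
$X{\left(E,g \right)} = - \frac{g}{9}$ ($X{\left(E,g \right)} = \frac{\left(-1\right) g}{9} = - \frac{g}{9}$)
$- 27 X{\left(-3,C{\left(5 \right)} \right)} = - 27 \left(\left(- \frac{1}{9}\right) 16\right) = \left(-27\right) \left(- \frac{16}{9}\right) = 48$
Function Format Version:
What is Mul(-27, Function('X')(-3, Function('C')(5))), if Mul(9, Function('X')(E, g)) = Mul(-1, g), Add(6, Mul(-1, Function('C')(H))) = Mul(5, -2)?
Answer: 48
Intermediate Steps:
Function('C')(H) = 16 (Function('C')(H) = Add(6, Mul(-1, Mul(5, -2))) = Add(6, Mul(-1, -10)) = Add(6, 10) = 16)
Function('X')(E, g) = Mul(Rational(-1, 9), g) (Function('X')(E, g) = Mul(Rational(1, 9), Mul(-1, g)) = Mul(Rational(-1, 9), g))
Mul(-27, Function('X')(-3, Function('C')(5))) = Mul(-27, Mul(Rational(-1, 9), 16)) = Mul(-27, Rational(-16, 9)) = 48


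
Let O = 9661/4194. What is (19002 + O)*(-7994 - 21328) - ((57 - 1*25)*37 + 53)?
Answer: -129838184042/233 ≈ -5.5725e+8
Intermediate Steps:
O = 9661/4194 (O = 9661*(1/4194) = 9661/4194 ≈ 2.3035)
(19002 + O)*(-7994 - 21328) - ((57 - 1*25)*37 + 53) = (19002 + 9661/4194)*(-7994 - 21328) - ((57 - 1*25)*37 + 53) = (79704049/4194)*(-29322) - ((57 - 25)*37 + 53) = -129837895821/233 - (32*37 + 53) = -129837895821/233 - (1184 + 53) = -129837895821/233 - 1*1237 = -129837895821/233 - 1237 = -129838184042/233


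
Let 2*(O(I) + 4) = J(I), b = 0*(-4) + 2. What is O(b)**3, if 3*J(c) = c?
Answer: -1331/27 ≈ -49.296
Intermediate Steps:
b = 2 (b = 0 + 2 = 2)
J(c) = c/3
O(I) = -4 + I/6 (O(I) = -4 + (I/3)/2 = -4 + I/6)
O(b)**3 = (-4 + (1/6)*2)**3 = (-4 + 1/3)**3 = (-11/3)**3 = -1331/27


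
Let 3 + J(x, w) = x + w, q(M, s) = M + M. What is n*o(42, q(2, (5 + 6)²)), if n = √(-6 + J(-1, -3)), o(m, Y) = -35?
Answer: -35*I*√13 ≈ -126.19*I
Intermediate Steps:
q(M, s) = 2*M
J(x, w) = -3 + w + x (J(x, w) = -3 + (x + w) = -3 + (w + x) = -3 + w + x)
n = I*√13 (n = √(-6 + (-3 - 3 - 1)) = √(-6 - 7) = √(-13) = I*√13 ≈ 3.6056*I)
n*o(42, q(2, (5 + 6)²)) = (I*√13)*(-35) = -35*I*√13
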